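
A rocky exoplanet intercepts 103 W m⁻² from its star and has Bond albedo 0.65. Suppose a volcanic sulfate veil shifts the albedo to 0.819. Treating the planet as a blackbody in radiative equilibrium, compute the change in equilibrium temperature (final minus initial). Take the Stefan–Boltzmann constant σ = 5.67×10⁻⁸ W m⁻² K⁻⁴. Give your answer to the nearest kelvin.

Initial: T₁ = [S(1−0.65)/(4σ)]^(1/4) = 112.3 K.
Final:   T₂ = [S(1−0.819)/(4σ)]^(1/4) = 95.22 K.
Change: 95.22 − 112.3 = -17.07 K.

-17 K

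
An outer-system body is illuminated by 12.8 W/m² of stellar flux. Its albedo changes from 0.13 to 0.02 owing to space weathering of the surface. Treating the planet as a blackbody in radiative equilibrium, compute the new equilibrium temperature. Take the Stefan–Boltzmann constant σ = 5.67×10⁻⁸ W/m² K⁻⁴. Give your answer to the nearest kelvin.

86 K

With the new albedo, S(1−α₂)/4 = 3.136 W/m², so T₂ = 86.24 K.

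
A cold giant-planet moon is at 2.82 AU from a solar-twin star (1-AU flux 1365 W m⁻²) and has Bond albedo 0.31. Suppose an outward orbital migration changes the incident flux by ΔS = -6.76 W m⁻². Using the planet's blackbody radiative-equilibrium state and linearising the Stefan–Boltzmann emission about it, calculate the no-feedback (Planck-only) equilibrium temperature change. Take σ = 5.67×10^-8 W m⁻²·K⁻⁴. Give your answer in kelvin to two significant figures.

By the inverse-square law, S = 1365/2.82² = 171.6 W m⁻².
Reference equilibrium: T_e = [S(1−α)/(4σ)]^(1/4) = 151.2 K.
Only a fraction (1−α) is absorbed and it's spread over 4πR², so ΔF = (1−α)ΔS/4 = -1.166 W m⁻².
The Planck feedback parameter is 4σT_e³ = 0.7835 W m⁻²/K.
ΔT₀ = ΔF/λ_P = -1.166/0.7835 = -1.49 K.

-1.5 kelvin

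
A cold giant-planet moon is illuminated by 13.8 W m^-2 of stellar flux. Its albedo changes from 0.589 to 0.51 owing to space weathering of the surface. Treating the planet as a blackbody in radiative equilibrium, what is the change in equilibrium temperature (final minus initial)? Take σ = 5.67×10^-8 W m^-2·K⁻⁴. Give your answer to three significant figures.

Before: T₁ = [13.80·0.411/(4σ)]^(1/4) = 70.72 K.
Final:   T₂ = [S(1−0.51)/(4σ)]^(1/4) = 73.89 K.
Change: 73.89 − 70.72 = 3.178 K.

3.18 kelvin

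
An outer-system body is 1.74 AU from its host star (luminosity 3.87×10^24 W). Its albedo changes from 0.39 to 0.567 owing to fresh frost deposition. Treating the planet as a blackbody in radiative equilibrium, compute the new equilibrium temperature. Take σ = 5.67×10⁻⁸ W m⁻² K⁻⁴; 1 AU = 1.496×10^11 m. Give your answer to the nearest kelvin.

54 kelvin

Orbital distance: d = 1.74 AU = 2.603×10^11 m.
S = L/(4πd²) = 4.545 W m⁻².
New equilibrium: T₂ = [(1−0.567)·4.545/(4σ)]^(1/4) = 54.27 K.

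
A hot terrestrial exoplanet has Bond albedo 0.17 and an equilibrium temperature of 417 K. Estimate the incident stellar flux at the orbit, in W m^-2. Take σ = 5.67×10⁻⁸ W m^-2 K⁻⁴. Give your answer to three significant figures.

8260 W m^-2

Invert the energy balance for S: S = 4σT⁴/(1−α).
The emitted flux is σT⁴ = 1714 W m^-2.
S = 4·1714/0.83 = 8262 W m^-2.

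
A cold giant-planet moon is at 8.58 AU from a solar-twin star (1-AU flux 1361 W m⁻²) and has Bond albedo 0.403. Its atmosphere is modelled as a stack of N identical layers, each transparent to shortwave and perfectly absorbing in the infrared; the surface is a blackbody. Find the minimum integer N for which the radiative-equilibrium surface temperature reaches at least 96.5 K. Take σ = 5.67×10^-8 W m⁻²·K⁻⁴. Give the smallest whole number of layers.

By the inverse-square law, S = 1361/8.58² = 18.49 W m⁻².
The effective emission temperature is T_e = [S(1−α)/(4σ)]^¼ = 83.52 K.
Since T_s⁴ = (N+1)T_e⁴, we need N ≥ (T_s/T_e)⁴ − 1 = 0.782.
Rounding up, N = 1.

1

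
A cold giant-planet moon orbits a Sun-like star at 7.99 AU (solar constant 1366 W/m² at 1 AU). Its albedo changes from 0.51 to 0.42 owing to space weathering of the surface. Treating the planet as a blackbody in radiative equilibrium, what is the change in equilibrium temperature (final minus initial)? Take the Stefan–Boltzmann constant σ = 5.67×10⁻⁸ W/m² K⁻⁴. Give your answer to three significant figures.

By the inverse-square law, S = 1366/7.99² = 21.40 W/m².
Initial: T₁ = [S(1−0.51)/(4σ)]^(1/4) = 82.46 K.
After:  T₂ = [21.40·0.58/(4σ)]^(1/4) = 86.01 K.
Change: 86.01 − 82.46 = 3.550 K.

3.55 kelvin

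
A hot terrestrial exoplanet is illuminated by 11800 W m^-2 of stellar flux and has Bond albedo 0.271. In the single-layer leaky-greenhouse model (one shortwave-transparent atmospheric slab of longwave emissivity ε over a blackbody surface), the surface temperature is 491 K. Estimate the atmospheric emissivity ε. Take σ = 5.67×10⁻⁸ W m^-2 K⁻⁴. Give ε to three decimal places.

First, T_e = [11800·(1−0.271)/(4σ)]^(1/4) = 441.3 K.
Inverting T_s⁴ = 2T_e⁴/(2−ε): (T_e/T_s)⁴ = 0.6526, so ε = 2(1 − 0.6526) = 0.6948.

0.695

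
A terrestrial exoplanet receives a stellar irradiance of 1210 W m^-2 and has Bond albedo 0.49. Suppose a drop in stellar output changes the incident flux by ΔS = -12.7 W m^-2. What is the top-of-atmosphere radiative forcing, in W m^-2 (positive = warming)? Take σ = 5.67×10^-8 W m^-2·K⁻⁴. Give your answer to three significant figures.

-1.62 W m^-2

ΔF = Δ[S(1−α)]/4 = (1−0.49)·-12.7/4 = -1.619 W m^-2.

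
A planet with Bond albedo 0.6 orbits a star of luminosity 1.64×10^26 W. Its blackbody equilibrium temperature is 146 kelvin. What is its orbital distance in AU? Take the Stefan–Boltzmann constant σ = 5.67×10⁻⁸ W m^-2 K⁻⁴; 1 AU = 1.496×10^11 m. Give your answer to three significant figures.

1.50 AU

The flux needed for this T is 4σT⁴/(1−0.6) = 257.6 W m^-2.
From L = 4πd²S, d = √(1.64×10^26/(4π·257.6)) = 2.251×10^11 m = 1.504 AU.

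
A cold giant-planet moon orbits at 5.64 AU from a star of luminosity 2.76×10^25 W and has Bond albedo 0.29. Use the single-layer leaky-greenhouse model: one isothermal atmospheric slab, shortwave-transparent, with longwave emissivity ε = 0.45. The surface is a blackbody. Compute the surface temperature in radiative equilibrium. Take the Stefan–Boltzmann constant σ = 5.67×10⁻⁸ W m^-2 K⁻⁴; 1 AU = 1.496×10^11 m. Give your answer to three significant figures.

59.4 K

d = 5.64 × 1.496×10^11 m = 8.437×10^11 m.
S = L/(4πd²) = 3.085 W m^-2.
Effective emission temperature (TOA balance): σT_e⁴ = S(1−α)/4 = 0.5476 W m^-2 → T_e = 55.75 K.
For a single slab of emissivity ε, T_s⁴ = 2T_e⁴/(2−ε); thus T_s = 55.75·(1.29)^(1/4) = 59.42 K.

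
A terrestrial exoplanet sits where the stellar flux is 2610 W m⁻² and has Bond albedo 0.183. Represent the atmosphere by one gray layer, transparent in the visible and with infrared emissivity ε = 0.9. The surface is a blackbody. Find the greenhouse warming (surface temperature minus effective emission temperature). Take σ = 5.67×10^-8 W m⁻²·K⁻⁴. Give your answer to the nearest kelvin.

50 K

Effective emission temperature (TOA balance): σT_e⁴ = S(1−α)/4 = 533.1 W m⁻² → T_e = 311.4 K.
For a single slab of emissivity ε, T_s⁴ = 2T_e⁴/(2−ε); thus T_s = 311.4·(1.818)^(1/4) = 361.6 K.
The atmosphere warms the surface by 50.20 K.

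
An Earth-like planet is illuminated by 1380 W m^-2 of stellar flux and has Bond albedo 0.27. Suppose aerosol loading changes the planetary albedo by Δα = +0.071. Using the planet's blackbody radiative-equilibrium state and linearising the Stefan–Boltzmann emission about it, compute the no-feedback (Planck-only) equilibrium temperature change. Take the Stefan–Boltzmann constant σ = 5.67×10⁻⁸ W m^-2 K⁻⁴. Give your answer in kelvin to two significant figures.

-6.3 K

Unperturbed T_e = [1380·(1−0.27)/(4σ)]^¼ = 258.2 K.
ΔF = −(S/4)Δα = −(1380/4)×(+0.071) = -24.49 W m^-2.
The Planck feedback parameter is 4σT_e³ = 3.902 W m^-2/K.
ΔT₀ = ΔF/λ_P = -24.49/3.902 = -6.28 K.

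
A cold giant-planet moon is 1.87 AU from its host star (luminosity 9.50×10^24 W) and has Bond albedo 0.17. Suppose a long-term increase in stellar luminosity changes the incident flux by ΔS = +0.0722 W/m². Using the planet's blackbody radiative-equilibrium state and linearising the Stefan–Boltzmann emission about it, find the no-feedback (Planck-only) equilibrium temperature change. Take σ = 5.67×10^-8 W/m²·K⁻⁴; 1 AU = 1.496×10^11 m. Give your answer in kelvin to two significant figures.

d = 1.87 × 1.496×10^11 m = 2.798×10^11 m.
Spreading L over a sphere of radius d: S = 9.50×10^24/(4π·2.80×10^11²) = 9.660 W/m².
Reference equilibrium: T_e = [S(1−α)/(4σ)]^(1/4) = 77.11 K.
TOA radiative forcing: ΔF = (1−α)ΔS/4 = 0.83·(+0.0722)/4 = 0.01498 W/m².
The Planck feedback parameter is 4σT_e³ = 0.1040 W/m²/K.
Hence the no-feedback warming is ΔF/(4σT_e³) = 0.144 K.

0.14 K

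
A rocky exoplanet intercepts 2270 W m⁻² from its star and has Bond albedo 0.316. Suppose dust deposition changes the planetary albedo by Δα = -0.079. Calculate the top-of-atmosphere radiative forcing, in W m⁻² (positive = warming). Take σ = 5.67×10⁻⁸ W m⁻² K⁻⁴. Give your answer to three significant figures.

44.8 W m⁻²

The change in absorbed flux is Δ[S(1−α)/4] = −SΔα/4 = 44.83 W m⁻².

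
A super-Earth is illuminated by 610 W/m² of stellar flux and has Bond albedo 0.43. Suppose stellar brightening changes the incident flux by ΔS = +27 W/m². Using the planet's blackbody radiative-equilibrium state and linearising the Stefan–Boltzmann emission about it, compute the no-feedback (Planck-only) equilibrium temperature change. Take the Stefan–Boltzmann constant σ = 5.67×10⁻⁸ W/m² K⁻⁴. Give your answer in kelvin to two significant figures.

2.2 K

Reference equilibrium: T_e = [S(1−α)/(4σ)]^(1/4) = 197.9 K.
TOA radiative forcing: ΔF = (1−α)ΔS/4 = 0.57·(+27)/4 = 3.848 W/m².
Linearising σT⁴ gives d(σT⁴)/dT = 4σT_e³ = 1.757 W/m² per K.
ΔT₀ = ΔF/λ_P = 3.848/1.757 = 2.19 K.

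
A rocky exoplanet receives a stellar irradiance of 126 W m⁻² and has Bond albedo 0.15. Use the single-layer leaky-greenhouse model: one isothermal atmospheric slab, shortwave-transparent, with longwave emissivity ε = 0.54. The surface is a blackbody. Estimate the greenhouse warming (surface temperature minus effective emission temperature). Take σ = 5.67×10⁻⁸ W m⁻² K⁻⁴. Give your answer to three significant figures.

Effective emission temperature (TOA balance): σT_e⁴ = S(1−α)/4 = 26.77 W m⁻² → T_e = 147.4 K.
For a single slab of emissivity ε, T_s⁴ = 2T_e⁴/(2−ε); thus T_s = 147.4·(1.37)^(1/4) = 159.5 K.
The atmosphere warms the surface by 12.07 K.

12.1 kelvin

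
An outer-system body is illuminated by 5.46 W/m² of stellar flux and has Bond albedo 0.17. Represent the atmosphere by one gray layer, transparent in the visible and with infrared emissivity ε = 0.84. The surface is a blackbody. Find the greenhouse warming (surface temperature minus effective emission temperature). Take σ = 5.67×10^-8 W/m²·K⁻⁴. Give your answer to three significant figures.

Effective emission temperature (TOA balance): σT_e⁴ = S(1−α)/4 = 1.133 W/m² → T_e = 66.86 K.
Surface balance with a leaky layer gives σT_s⁴ = σT_e⁴·2/(2−ε), so T_s = T_e·[2/(2−0.84)]^(1/4) = 76.61 K.
The atmosphere warms the surface by 9.754 K.

9.75 K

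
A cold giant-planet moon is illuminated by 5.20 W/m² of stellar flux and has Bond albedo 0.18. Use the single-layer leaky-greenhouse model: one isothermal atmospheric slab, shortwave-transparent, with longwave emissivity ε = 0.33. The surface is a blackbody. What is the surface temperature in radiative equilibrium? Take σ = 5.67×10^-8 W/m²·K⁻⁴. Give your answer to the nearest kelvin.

Effective emission temperature (TOA balance): σT_e⁴ = S(1−α)/4 = 1.066 W/m² → T_e = 65.85 K.
For a single slab of emissivity ε, T_s⁴ = 2T_e⁴/(2−ε); thus T_s = 65.85·(1.198)^(1/4) = 68.88 K.

69 K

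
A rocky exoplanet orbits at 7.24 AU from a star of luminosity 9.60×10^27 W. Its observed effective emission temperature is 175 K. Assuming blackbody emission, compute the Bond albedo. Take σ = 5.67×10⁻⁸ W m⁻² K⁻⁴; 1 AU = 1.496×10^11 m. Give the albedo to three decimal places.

0.673

d = 7.24 × 1.496×10^11 m = 1.083×10^12 m.
Spreading L over a sphere of radius d: S = 9.60×10^27/(4π·1.08×10^12²) = 651.2 W m⁻².
Energy balance: S(1−α)/4 = σT⁴, so 1−α = 4σT⁴/S.
4σT⁴ = 4·5.67×10⁻⁸·(175)⁴ = 212.7 W m⁻².
1−α = 212.7/651.2 = 0.3266, so α = 0.6734.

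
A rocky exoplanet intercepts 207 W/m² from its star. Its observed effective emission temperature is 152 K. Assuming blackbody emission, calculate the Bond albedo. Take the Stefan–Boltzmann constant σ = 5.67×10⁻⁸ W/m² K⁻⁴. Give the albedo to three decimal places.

From σT⁴ = S(1−α)/4 we invert for α: 1−α = 4σT⁴/S.
4σT⁴ = 4·5.67×10⁻⁸·(152)⁴ = 121.1 W/m².
Hence α = 1 − 121.1/207.0 = 0.4151.

0.415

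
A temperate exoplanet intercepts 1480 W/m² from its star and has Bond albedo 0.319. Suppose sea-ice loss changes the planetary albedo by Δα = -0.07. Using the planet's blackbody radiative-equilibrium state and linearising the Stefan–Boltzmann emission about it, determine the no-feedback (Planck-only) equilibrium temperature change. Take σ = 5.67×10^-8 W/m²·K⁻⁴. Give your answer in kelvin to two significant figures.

6.6 K

The baseline emission temperature is T_e = 258.2 K.
ΔF = −(S/4)Δα = −(1480/4)×(-0.07) = 25.90 W/m².
Linearising σT⁴ gives d(σT⁴)/dT = 4σT_e³ = 3.904 W/m² per K.
ΔT₀ = ΔF/λ_P = 25.90/3.904 = 6.63 K.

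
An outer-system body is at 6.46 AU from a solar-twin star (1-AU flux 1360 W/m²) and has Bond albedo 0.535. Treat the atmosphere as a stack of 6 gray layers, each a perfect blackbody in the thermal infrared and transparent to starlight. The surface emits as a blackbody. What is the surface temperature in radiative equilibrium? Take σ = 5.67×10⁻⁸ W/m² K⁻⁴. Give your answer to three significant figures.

147 kelvin

Irradiance scales as 1/d², so S = 1360 W/m² × (1/6.46)² = 32.59 W/m².
OLR = S(1−α)/4 = 3.788 W/m²; the top layer radiates at T_e = 90.41 K.
With N = 6 opaque layers, T_s = (N+1)^(1/4)·T_e = 7^(1/4)·90.41 = 147.1 K.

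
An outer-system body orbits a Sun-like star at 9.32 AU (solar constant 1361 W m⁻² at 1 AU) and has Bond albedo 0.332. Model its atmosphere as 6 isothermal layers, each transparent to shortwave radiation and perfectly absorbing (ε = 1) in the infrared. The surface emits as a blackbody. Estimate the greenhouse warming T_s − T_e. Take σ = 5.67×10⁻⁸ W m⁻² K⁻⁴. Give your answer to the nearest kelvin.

Irradiance scales as 1/d², so S = 1361 W m⁻² × (1/9.32)² = 15.67 W m⁻².
OLR = S(1−α)/4 = 2.617 W m⁻²; the top layer radiates at T_e = 82.42 K.
T_s = (N+1)^(1/4)·T_e = 134.1 K.
So the greenhouse effect raises the surface by 134.1 − 82.42 = 51.64 K.

52 K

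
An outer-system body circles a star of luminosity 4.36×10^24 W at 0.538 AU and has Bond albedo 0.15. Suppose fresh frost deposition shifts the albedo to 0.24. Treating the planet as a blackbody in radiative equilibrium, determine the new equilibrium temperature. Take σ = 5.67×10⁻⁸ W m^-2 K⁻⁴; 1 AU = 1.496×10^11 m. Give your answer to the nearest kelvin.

Orbital distance: d = 0.538 AU = 8.048×10^10 m.
S = L/(4πd²) = 53.56 W m^-2.
New equilibrium: T₂ = [(1−0.24)·53.56/(4σ)]^(1/4) = 115.7 K.

116 K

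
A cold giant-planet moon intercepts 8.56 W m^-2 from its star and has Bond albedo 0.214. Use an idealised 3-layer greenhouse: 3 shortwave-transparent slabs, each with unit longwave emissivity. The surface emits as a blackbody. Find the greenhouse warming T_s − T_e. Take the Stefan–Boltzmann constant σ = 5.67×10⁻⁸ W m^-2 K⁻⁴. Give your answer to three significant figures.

Top-of-atmosphere balance: σT_e⁴ = S(1−α)/4 = 1.682 W m^-2 → T_e = 73.80 K.
T_s = (N+1)^(1/4)·T_e = 104.4 K.
So the greenhouse effect raises the surface by 104.4 − 73.80 = 30.57 K.

30.6 kelvin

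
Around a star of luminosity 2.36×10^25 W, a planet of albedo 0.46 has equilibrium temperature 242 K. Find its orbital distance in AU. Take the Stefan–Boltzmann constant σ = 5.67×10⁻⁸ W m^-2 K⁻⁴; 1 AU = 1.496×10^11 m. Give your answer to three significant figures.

Energy balance gives S = 4σT⁴/(1−α) = 1440 W m^-2.
From L = 4πd²S, d = √(2.36×10^25/(4π·1440)) = 3.611×10^10 m = 0.2414 AU.

0.241 AU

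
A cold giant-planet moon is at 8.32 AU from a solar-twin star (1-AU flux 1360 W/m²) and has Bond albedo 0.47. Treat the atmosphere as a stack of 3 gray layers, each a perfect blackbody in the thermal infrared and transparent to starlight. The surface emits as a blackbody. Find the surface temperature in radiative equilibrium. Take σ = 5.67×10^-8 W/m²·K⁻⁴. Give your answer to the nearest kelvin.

Flux at the orbit: S = 1360/(8.32)² = 19.65 W/m².
OLR = S(1−α)/4 = 2.603 W/m²; the top layer radiates at T_e = 82.32 K.
Layer-by-layer balance gives σT_s⁴ = (N+1)σT_e⁴, so T_s = 4^¼·82.32 = 116.4 K.

116 kelvin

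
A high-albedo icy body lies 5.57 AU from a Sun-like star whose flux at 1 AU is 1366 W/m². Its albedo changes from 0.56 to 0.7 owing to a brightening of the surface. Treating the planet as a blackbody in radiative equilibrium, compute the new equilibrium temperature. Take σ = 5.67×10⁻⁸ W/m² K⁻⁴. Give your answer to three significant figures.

87.4 K

By the inverse-square law, S = 1366/5.57² = 44.03 W/m².
T₂ = [S(1−α₂)/(4σ)]^(1/4) = [44.03·0.3/(4σ)]^(1/4) = 87.36 K.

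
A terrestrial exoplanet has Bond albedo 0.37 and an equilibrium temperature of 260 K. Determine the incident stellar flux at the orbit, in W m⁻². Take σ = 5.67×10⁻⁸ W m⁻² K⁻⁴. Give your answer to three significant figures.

1650 W m⁻²

Invert the energy balance for S: S = 4σT⁴/(1−α).
The emitted flux is σT⁴ = 259.1 W m⁻².
S = 4·259.1/0.63 = 1645 W m⁻².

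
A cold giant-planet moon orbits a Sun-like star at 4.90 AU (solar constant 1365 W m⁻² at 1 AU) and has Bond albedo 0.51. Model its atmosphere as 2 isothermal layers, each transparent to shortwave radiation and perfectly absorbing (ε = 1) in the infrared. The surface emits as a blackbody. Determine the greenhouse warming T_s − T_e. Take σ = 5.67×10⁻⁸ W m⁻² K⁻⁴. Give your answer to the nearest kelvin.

Flux at the orbit: S = 1365/(4.90)² = 56.85 W m⁻².
The effective emission temperature is T_e = [S(1−α)/(4σ)]^¼ = 105.3 K.
Surface: T_s = (3)^¼·T_e = 138.5 K.
Warming: T_s − T_e = 33.27 K.

33 K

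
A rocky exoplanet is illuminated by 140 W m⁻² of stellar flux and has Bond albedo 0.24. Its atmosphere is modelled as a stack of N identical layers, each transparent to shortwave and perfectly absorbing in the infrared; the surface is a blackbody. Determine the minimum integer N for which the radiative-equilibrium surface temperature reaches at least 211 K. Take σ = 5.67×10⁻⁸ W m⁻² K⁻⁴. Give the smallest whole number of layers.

OLR = S(1−α)/4 = 26.60 W m⁻²; the top layer radiates at T_e = 147.2 K.
Since T_s⁴ = (N+1)T_e⁴, we need N ≥ (T_s/T_e)⁴ − 1 = 3.225.
The minimum whole number is N = 4.

4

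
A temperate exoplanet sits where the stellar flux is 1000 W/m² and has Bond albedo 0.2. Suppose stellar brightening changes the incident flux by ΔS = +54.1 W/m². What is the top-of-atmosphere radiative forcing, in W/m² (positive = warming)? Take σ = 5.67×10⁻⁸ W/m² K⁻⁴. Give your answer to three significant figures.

10.8 W/m²

Only a fraction (1−α) is absorbed and it's spread over 4πR², so ΔF = (1−α)ΔS/4 = 10.82 W/m².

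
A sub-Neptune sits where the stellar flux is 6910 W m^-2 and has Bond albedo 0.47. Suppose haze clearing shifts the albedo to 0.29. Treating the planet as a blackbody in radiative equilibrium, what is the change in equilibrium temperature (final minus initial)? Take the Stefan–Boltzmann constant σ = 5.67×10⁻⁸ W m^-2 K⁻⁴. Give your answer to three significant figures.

With α = 0.47, T₁ = 356.5 K.
After:  T₂ = [6910·0.71/(4σ)]^(1/4) = 383.5 K.
ΔT = T₂ − T₁ = 27.03 K.

27.0 K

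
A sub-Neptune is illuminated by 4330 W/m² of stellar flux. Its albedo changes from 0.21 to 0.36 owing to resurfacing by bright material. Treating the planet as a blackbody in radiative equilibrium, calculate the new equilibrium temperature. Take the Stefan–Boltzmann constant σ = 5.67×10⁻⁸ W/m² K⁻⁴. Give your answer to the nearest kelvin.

332 K

T₂ = [S(1−α₂)/(4σ)]^(1/4) = [4330·0.64/(4σ)]^(1/4) = 332.5 K.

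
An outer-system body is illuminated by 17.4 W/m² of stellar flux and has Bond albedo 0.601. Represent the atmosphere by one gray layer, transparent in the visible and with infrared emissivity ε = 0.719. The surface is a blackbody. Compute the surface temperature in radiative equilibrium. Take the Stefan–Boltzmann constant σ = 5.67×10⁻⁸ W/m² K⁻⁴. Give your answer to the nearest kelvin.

Effective emission temperature (TOA balance): σT_e⁴ = S(1−α)/4 = 1.736 W/m² → T_e = 74.38 K.
For a single slab of emissivity ε, T_s⁴ = 2T_e⁴/(2−ε); thus T_s = 74.38·(1.561)^(1/4) = 83.15 K.

83 K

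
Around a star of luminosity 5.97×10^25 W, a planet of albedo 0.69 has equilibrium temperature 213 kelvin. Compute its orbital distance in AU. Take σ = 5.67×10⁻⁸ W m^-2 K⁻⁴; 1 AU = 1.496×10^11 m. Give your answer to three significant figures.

The flux needed for this T is 4σT⁴/(1−0.69) = 1506 W m^-2.
Then d = [L/(4πS)]^(1/2) = 5.617×10^10 m, i.e. 0.3754 AU.

0.375 AU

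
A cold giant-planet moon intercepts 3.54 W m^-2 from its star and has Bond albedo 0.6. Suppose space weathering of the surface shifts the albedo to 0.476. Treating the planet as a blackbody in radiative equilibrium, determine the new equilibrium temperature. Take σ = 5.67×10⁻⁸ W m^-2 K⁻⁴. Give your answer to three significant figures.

New equilibrium: T₂ = [(1−0.476)·3.540/(4σ)]^(1/4) = 53.48 K.

53.5 kelvin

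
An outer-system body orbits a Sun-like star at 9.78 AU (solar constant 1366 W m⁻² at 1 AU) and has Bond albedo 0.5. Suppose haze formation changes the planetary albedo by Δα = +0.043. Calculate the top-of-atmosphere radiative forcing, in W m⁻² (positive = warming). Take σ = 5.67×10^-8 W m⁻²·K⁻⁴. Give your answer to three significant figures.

-0.154 W m⁻²

Flux at the orbit: S = 1366/(9.78)² = 14.28 W m⁻².
The change in absorbed flux is Δ[S(1−α)/4] = −SΔα/4 = -0.1535 W m⁻².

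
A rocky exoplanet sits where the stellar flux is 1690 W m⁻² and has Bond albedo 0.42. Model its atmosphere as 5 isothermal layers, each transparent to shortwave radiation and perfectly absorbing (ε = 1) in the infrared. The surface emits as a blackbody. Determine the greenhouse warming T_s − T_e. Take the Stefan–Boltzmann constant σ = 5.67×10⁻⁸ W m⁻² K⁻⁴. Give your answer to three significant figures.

145 K

Top-of-atmosphere balance: σT_e⁴ = S(1−α)/4 = 245.1 W m⁻² → T_e = 256.4 K.
Surface: T_s = (6)^¼·T_e = 401.3 K.
Warming: T_s − T_e = 144.9 K.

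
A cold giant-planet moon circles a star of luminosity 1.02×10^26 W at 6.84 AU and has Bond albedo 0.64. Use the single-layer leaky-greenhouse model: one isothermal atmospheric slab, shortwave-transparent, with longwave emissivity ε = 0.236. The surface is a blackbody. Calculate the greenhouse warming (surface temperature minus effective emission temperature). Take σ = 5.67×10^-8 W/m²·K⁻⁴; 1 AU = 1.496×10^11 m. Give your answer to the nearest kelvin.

d = 6.84 × 1.496×10^11 m = 1.023×10^12 m.
S = L/(4πd²) = 7.752 W/m².
The planet radiates to space at T_e = [S(1−α)/(4σ)]^(1/4) = 59.23 K.
The surface balance (absorbed SW + ε·downward IR = σT_s⁴) with T_a⁴ = T_s⁴/2 reduces to T_s = T_e·[2/(2−ε)]^¼ = 61.12 K.
Greenhouse warming: T_s − T_e = 1.889 K.

2 K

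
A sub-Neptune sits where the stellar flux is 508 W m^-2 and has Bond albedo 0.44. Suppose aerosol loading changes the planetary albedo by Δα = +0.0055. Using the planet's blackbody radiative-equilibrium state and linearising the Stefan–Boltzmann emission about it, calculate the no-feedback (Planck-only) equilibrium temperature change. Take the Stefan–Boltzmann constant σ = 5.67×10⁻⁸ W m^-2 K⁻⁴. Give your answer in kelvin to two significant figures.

-0.46 kelvin

Reference equilibrium: T_e = [S(1−α)/(4σ)]^(1/4) = 188.2 K.
The change in absorbed flux is Δ[S(1−α)/4] = −SΔα/4 = -0.6985 W m^-2.
The Planck feedback parameter is 4σT_e³ = 1.512 W m^-2/K.
Hence the no-feedback warming is ΔF/(4σT_e³) = -0.462 K.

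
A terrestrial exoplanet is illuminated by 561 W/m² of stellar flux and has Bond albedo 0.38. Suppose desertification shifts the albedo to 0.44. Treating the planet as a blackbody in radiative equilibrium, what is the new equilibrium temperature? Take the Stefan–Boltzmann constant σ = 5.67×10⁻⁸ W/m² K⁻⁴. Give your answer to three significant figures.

193 K

T₂ = [S(1−α₂)/(4σ)]^(1/4) = [561.0·0.56/(4σ)]^(1/4) = 192.9 K.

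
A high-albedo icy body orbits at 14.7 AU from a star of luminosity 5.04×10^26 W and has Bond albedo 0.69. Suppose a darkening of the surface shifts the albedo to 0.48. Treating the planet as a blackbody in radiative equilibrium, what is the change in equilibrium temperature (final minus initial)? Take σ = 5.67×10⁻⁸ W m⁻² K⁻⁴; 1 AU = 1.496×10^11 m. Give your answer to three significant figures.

8.01 K

d = 14.7 × 1.496×10^11 m = 2.199×10^12 m.
Spreading L over a sphere of radius d: S = 5.04×10^26/(4π·2.20×10^12²) = 8.293 W m⁻².
With α = 0.69, T₁ = 58.02 K.
Final:   T₂ = [S(1−0.48)/(4σ)]^(1/4) = 66.03 K.
Change: 66.03 − 58.02 = 8.010 K.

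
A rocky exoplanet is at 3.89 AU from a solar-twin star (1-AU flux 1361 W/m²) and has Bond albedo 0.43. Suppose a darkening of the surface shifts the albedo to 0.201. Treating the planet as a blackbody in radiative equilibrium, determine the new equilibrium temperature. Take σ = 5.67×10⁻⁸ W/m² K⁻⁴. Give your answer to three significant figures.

By the inverse-square law, S = 1361/3.89² = 89.94 W/m².
New equilibrium: T₂ = [(1−0.201)·89.94/(4σ)]^(1/4) = 133.4 K.

133 K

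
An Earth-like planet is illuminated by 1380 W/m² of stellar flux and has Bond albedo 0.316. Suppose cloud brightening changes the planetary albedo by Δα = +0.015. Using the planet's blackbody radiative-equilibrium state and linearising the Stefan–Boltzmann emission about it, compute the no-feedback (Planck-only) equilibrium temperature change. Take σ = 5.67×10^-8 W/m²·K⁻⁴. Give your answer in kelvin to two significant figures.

-1.4 K

Reference equilibrium: T_e = [S(1−α)/(4σ)]^(1/4) = 254.0 K.
The change in absorbed flux is Δ[S(1−α)/4] = −SΔα/4 = -5.175 W/m².
Linearising σT⁴ gives d(σT⁴)/dT = 4σT_e³ = 3.716 W/m² per K.
ΔT₀ = ΔF/λ_P = -5.175/3.716 = -1.39 K.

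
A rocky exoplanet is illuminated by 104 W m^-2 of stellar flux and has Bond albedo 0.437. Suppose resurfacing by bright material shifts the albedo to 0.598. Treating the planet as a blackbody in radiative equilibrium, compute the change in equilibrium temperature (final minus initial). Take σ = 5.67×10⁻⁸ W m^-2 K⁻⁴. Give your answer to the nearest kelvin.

Before: T₁ = [104.0·0.563/(4σ)]^(1/4) = 126.8 K.
With α = 0.598, T₂ = 116.5 K.
Change: 116.5 − 126.8 = -10.24 K.

-10 K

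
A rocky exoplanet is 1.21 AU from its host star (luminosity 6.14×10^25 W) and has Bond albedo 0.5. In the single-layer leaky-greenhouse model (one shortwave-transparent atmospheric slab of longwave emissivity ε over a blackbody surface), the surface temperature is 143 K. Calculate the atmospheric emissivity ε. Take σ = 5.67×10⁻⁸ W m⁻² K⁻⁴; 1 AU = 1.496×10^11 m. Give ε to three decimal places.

0.428

Orbital distance: d = 1.21 AU = 1.810×10^11 m.
S = L/(4πd²) = 149.1 W m⁻².
First, T_e = [149.1·(1−0.5)/(4σ)]^(1/4) = 134.7 K.
Inverting T_s⁴ = 2T_e⁴/(2−ε): (T_e/T_s)⁴ = 0.7862, so ε = 2(1 − 0.7862) = 0.4277.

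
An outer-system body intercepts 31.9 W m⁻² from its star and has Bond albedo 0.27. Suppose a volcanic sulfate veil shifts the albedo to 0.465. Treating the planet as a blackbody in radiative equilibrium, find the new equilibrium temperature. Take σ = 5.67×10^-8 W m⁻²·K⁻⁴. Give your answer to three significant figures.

New equilibrium: T₂ = [(1−0.465)·31.90/(4σ)]^(1/4) = 93.14 K.

93.1 K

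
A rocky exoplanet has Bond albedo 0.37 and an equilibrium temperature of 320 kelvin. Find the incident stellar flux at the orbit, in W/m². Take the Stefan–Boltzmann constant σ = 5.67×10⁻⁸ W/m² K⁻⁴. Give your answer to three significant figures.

3770 W/m²

From S(1−α)/4 = σT⁴: S = 4σT⁴/(1−α).
The emitted flux is σT⁴ = 594.5 W/m².
So S = 4×594.5/(1−0.37) = 3775 W/m².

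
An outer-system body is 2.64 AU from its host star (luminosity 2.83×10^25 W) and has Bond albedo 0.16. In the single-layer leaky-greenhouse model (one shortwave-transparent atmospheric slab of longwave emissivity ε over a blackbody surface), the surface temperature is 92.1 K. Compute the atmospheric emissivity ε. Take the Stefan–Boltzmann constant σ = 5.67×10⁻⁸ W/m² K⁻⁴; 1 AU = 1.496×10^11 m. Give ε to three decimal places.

0.514

Orbital distance: d = 2.64 AU = 3.949×10^11 m.
S = L/(4πd²) = 14.44 W/m².
First, T_e = [14.44·(1−0.16)/(4σ)]^(1/4) = 85.51 K.
Since (2−ε)/2 = (T_e/T_s)⁴ = 0.7432, ε = 0.5136.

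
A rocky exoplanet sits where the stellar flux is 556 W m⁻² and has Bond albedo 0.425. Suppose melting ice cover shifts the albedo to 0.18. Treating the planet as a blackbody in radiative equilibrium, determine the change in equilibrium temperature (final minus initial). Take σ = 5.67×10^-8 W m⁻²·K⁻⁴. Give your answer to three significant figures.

Initial: T₁ = [S(1−0.425)/(4σ)]^(1/4) = 193.8 K.
After:  T₂ = [556.0·0.82/(4σ)]^(1/4) = 211.7 K.
Change: 211.7 − 193.8 = 17.98 K.

18.0 K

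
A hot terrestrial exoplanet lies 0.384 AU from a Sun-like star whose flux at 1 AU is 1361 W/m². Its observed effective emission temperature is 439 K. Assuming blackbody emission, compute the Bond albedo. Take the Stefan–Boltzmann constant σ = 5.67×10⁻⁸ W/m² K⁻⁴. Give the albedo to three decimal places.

Irradiance scales as 1/d², so S = 1361 W/m² × (1/0.384)² = 9230 W/m².
Rearranging the radiative balance, α = 1 − 4σT⁴/S.
4σT⁴ = 4·5.67×10⁻⁸·(439)⁴ = 8424 W/m².
1−α = 8424/9230 = 0.9127, so α = 0.0873.

0.087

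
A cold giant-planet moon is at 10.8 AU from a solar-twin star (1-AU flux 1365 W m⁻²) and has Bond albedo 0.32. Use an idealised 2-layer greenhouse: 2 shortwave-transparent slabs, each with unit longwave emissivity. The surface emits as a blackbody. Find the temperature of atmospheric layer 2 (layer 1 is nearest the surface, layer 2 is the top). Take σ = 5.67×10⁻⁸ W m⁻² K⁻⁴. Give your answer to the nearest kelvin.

77 K

Irradiance scales as 1/d², so S = 1365 W m⁻² × (1/10.8)² = 11.70 W m⁻².
Top-of-atmosphere balance: σT_e⁴ = S(1−α)/4 = 1.989 W m⁻² → T_e = 76.96 K.
The net upward flux σT_e⁴ is constant between every pair of levels, so T_k⁴ = (N+1−k)T_e⁴.
With k = 2: T_2 = (2+1−2)^¼·76.96 K = 76.96 K.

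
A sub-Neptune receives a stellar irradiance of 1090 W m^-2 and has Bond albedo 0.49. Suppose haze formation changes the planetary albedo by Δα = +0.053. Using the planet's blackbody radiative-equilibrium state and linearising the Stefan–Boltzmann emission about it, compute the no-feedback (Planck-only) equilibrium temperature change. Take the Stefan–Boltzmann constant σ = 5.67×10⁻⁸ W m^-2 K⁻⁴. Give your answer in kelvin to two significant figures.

Unperturbed T_e = [1090·(1−0.49)/(4σ)]^¼ = 222.5 K.
ΔF = −(S/4)Δα = −(1090/4)×(+0.053) = -14.44 W m^-2.
Planck response: λ_P = 4σT_e³ = 4·5.67×10⁻⁸·(222.5)³ = 2.498 W m^-2/K.
Hence the no-feedback warming is ΔF/(4σT_e³) = -5.78 K.

-5.8 kelvin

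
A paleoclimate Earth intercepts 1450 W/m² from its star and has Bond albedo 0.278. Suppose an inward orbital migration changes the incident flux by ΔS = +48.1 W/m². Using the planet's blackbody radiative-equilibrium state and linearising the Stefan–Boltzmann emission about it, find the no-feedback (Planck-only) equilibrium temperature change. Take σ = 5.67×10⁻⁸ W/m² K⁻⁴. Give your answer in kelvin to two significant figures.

The baseline emission temperature is T_e = 260.7 K.
ΔF = Δ[S(1−α)]/4 = (1−0.278)·+48.1/4 = 8.682 W/m².
Planck response: λ_P = 4σT_e³ = 4·5.67×10⁻⁸·(260.7)³ = 4.016 W/m²/K.
So ΔT₀ = 8.682/4.016 = 2.16 K.

2.2 K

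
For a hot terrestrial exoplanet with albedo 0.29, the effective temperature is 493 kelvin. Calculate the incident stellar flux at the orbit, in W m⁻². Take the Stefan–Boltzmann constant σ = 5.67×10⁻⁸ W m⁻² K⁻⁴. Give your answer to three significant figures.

18900 W m⁻²

Invert the energy balance for S: S = 4σT⁴/(1−α).
The emitted flux is σT⁴ = 3349 W m⁻².
So S = 4×3349/(1−0.29) = 18870 W m⁻².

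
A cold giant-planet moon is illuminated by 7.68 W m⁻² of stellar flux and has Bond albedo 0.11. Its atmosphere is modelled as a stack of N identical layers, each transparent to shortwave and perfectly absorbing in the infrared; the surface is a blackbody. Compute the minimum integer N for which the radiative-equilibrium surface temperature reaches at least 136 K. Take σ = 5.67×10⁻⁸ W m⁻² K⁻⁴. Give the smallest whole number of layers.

11

Top-of-atmosphere balance: σT_e⁴ = S(1−α)/4 = 1.709 W m⁻² → T_e = 74.09 K.
Since T_s⁴ = (N+1)T_e⁴, we need N ≥ (T_s/T_e)⁴ − 1 = 10.351.
So N ≥ 10.351; the smallest integer is N = 11.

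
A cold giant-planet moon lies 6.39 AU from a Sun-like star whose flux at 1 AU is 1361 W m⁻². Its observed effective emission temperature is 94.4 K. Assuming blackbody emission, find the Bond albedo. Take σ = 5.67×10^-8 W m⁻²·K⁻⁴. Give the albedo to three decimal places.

Flux at the orbit: S = 1361/(6.39)² = 33.33 W m⁻².
From σT⁴ = S(1−α)/4 we invert for α: 1−α = 4σT⁴/S.
σT⁴ = 4.503 W m⁻², so 4σT⁴ = 18.01 W m⁻².
1−α = 18.01/33.33 = 0.5403, so α = 0.4597.

0.460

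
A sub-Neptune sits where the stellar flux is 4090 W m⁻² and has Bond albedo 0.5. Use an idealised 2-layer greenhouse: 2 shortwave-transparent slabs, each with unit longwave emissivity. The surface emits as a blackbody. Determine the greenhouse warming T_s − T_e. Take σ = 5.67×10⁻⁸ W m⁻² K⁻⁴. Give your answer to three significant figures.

Top-of-atmosphere balance: σT_e⁴ = S(1−α)/4 = 511.2 W m⁻² → T_e = 308.2 K.
Surface: T_s = (3)^¼·T_e = 405.5 K.
Warming: T_s − T_e = 97.40 K.

97.4 K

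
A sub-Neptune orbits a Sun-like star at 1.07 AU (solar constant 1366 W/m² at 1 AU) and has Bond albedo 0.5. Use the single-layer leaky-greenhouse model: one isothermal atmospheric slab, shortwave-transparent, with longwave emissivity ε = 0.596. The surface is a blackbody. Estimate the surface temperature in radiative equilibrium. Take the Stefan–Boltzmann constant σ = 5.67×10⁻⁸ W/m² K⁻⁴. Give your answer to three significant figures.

Flux at the orbit: S = 1366/(1.07)² = 1193 W/m².
Effective emission temperature (TOA balance): σT_e⁴ = S(1−α)/4 = 149.1 W/m² → T_e = 226.5 K.
The surface balance (absorbed SW + ε·downward IR = σT_s⁴) with T_a⁴ = T_s⁴/2 reduces to T_s = T_e·[2/(2−ε)]^¼ = 247.4 K.

247 K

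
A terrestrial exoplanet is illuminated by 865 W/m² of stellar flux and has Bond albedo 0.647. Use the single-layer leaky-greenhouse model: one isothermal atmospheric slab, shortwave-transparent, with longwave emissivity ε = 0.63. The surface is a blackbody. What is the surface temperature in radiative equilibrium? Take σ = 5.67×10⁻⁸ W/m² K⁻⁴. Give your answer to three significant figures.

The planet radiates to space at T_e = [S(1−α)/(4σ)]^(1/4) = 191.6 K.
The surface balance (absorbed SW + ε·downward IR = σT_s⁴) with T_a⁴ = T_s⁴/2 reduces to T_s = T_e·[2/(2−ε)]^¼ = 210.6 K.

211 K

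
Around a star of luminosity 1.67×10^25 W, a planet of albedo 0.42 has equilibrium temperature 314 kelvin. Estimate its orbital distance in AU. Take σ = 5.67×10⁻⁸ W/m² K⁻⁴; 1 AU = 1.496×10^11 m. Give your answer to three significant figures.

0.125 AU

The flux needed for this T is 4σT⁴/(1−0.42) = 3801 W/m².
S = L/(4πd²) → d = √(L/4πS) = √(1.67×10^25/(4π·3801)) = 1.870×10^10 m = 0.1250 AU.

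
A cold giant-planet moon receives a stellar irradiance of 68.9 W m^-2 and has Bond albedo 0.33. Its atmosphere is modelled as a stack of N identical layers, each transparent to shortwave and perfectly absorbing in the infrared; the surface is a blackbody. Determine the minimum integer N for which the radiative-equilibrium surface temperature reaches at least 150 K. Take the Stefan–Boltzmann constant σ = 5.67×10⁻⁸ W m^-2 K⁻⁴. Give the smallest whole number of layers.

2

OLR = S(1−α)/4 = 11.54 W m^-2; the top layer radiates at T_e = 119.4 K.
Since T_s⁴ = (N+1)T_e⁴, we need N ≥ (T_s/T_e)⁴ − 1 = 1.487.
Rounding up, N = 2.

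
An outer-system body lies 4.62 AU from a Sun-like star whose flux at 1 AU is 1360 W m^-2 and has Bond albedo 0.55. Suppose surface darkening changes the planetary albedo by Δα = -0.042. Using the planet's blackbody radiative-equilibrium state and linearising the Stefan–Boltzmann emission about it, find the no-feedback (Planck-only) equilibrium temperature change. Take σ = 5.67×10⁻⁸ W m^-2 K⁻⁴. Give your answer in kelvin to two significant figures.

2.5 K

By the inverse-square law, S = 1360/4.62² = 63.72 W m^-2.
The baseline emission temperature is T_e = 106.0 K.
TOA radiative forcing: ΔF = −S·Δα/4 = −63.72·(-0.042)/4 = 0.6690 W m^-2.
Planck response: λ_P = 4σT_e³ = 4·5.67×10⁻⁸·(106.0)³ = 0.2704 W m^-2/K.
Hence the no-feedback warming is ΔF/(4σT_e³) = 2.47 K.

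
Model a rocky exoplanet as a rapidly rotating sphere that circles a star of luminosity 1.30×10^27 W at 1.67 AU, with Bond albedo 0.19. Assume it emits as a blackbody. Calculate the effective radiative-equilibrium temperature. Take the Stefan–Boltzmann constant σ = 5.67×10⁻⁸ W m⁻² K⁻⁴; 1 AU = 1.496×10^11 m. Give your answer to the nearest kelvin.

d = 1.67 × 1.496×10^11 m = 2.498×10^11 m.
Flux at the orbit: S = L/(4πd²) = 1.30×10^27/(4π·(2.50×10^11)²) = 1657 W m⁻².
Absorbed flux (global mean): S(1−α)/4 = 1657·0.81/4 = 335.6 W m⁻².
Balancing against σT⁴: T = (335.6/5.67×10⁻⁸)^(1/4) = 277.4 K.

277 K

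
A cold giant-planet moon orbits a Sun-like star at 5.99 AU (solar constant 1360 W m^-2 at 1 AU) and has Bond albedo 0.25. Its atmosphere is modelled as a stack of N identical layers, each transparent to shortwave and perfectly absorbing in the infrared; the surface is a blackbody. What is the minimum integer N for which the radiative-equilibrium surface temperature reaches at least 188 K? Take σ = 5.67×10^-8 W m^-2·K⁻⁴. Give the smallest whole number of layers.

Flux at the orbit: S = 1360/(5.99)² = 37.90 W m^-2.
OLR = S(1−α)/4 = 7.107 W m^-2; the top layer radiates at T_e = 105.8 K.
T_s = (N+1)^(1/4)·T_e ≥ 188 K requires N+1 ≥ (T_s/T_e)⁴ = (188/105.8)⁴ = 9.966.
The minimum whole number is N = 9.

9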